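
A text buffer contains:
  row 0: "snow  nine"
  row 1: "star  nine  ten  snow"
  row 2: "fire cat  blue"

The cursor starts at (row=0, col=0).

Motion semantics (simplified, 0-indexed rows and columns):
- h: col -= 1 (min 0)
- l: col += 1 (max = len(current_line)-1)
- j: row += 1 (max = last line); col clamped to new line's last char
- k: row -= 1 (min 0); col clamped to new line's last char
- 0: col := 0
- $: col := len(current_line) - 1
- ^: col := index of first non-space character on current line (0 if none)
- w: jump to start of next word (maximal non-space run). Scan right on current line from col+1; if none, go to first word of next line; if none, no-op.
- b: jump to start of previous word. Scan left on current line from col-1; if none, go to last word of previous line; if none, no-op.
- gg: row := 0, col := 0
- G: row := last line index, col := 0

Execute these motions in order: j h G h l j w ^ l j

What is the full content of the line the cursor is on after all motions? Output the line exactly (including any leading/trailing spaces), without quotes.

Answer: fire cat  blue

Derivation:
After 1 (j): row=1 col=0 char='s'
After 2 (h): row=1 col=0 char='s'
After 3 (G): row=2 col=0 char='f'
After 4 (h): row=2 col=0 char='f'
After 5 (l): row=2 col=1 char='i'
After 6 (j): row=2 col=1 char='i'
After 7 (w): row=2 col=5 char='c'
After 8 (^): row=2 col=0 char='f'
After 9 (l): row=2 col=1 char='i'
After 10 (j): row=2 col=1 char='i'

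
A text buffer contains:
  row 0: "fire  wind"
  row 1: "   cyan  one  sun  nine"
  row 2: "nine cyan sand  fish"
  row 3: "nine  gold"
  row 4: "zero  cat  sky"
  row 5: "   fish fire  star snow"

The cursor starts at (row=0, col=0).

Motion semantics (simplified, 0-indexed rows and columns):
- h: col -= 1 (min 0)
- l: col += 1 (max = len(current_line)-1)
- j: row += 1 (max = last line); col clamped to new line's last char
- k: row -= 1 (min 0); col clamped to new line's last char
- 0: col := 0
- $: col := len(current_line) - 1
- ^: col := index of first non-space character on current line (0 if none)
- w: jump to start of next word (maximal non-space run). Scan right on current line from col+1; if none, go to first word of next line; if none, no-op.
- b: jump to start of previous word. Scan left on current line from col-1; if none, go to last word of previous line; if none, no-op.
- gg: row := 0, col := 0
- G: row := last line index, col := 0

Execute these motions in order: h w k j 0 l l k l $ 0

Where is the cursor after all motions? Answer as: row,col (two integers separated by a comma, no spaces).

Answer: 0,0

Derivation:
After 1 (h): row=0 col=0 char='f'
After 2 (w): row=0 col=6 char='w'
After 3 (k): row=0 col=6 char='w'
After 4 (j): row=1 col=6 char='n'
After 5 (0): row=1 col=0 char='_'
After 6 (l): row=1 col=1 char='_'
After 7 (l): row=1 col=2 char='_'
After 8 (k): row=0 col=2 char='r'
After 9 (l): row=0 col=3 char='e'
After 10 ($): row=0 col=9 char='d'
After 11 (0): row=0 col=0 char='f'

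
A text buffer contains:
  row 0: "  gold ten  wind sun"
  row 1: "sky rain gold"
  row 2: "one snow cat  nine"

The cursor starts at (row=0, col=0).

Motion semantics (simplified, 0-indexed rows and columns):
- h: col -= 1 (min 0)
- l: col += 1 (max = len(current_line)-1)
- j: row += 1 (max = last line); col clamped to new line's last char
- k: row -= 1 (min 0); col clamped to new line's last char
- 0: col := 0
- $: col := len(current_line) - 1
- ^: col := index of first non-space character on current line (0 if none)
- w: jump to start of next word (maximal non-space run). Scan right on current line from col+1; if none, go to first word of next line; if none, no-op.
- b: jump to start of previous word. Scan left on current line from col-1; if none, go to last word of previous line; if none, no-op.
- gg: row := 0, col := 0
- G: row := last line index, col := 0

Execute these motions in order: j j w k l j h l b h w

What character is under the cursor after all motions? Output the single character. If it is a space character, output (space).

After 1 (j): row=1 col=0 char='s'
After 2 (j): row=2 col=0 char='o'
After 3 (w): row=2 col=4 char='s'
After 4 (k): row=1 col=4 char='r'
After 5 (l): row=1 col=5 char='a'
After 6 (j): row=2 col=5 char='n'
After 7 (h): row=2 col=4 char='s'
After 8 (l): row=2 col=5 char='n'
After 9 (b): row=2 col=4 char='s'
After 10 (h): row=2 col=3 char='_'
After 11 (w): row=2 col=4 char='s'

Answer: s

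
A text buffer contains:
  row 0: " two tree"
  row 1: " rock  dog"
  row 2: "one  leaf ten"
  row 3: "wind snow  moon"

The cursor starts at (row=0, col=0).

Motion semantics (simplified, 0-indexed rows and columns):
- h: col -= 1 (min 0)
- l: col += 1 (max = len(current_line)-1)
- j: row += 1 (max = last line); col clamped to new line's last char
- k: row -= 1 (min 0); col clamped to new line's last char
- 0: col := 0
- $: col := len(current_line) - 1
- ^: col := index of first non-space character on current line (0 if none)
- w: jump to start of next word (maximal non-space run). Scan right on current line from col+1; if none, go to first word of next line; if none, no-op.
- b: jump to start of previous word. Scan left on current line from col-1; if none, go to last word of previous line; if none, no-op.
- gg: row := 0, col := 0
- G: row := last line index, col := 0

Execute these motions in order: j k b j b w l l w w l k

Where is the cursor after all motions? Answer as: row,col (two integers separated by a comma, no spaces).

Answer: 1,1

Derivation:
After 1 (j): row=1 col=0 char='_'
After 2 (k): row=0 col=0 char='_'
After 3 (b): row=0 col=0 char='_'
After 4 (j): row=1 col=0 char='_'
After 5 (b): row=0 col=5 char='t'
After 6 (w): row=1 col=1 char='r'
After 7 (l): row=1 col=2 char='o'
After 8 (l): row=1 col=3 char='c'
After 9 (w): row=1 col=7 char='d'
After 10 (w): row=2 col=0 char='o'
After 11 (l): row=2 col=1 char='n'
After 12 (k): row=1 col=1 char='r'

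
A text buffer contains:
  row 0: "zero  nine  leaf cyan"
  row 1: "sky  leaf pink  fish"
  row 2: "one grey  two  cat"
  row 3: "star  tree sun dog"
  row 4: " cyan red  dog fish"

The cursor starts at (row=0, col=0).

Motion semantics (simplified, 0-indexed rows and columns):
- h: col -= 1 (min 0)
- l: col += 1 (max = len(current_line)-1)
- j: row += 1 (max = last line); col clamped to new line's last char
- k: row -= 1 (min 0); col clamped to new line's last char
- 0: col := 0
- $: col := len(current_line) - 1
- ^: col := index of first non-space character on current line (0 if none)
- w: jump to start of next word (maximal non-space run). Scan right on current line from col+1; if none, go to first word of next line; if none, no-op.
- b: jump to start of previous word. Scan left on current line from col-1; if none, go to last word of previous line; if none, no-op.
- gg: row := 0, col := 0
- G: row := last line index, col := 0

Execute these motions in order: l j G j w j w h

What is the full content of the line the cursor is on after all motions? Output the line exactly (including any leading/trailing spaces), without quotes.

Answer:  cyan red  dog fish

Derivation:
After 1 (l): row=0 col=1 char='e'
After 2 (j): row=1 col=1 char='k'
After 3 (G): row=4 col=0 char='_'
After 4 (j): row=4 col=0 char='_'
After 5 (w): row=4 col=1 char='c'
After 6 (j): row=4 col=1 char='c'
After 7 (w): row=4 col=6 char='r'
After 8 (h): row=4 col=5 char='_'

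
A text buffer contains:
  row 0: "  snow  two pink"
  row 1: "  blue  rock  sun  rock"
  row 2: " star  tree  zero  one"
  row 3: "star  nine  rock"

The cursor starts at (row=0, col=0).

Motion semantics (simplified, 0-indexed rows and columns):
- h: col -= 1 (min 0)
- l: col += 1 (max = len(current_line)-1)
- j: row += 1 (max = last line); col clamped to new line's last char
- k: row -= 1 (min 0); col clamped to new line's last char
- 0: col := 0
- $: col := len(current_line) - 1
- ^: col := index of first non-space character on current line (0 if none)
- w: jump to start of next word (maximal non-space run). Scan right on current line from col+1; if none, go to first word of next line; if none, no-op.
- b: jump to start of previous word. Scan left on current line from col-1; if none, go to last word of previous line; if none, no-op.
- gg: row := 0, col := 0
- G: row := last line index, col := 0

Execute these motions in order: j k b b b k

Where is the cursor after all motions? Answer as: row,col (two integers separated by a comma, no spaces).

Answer: 0,0

Derivation:
After 1 (j): row=1 col=0 char='_'
After 2 (k): row=0 col=0 char='_'
After 3 (b): row=0 col=0 char='_'
After 4 (b): row=0 col=0 char='_'
After 5 (b): row=0 col=0 char='_'
After 6 (k): row=0 col=0 char='_'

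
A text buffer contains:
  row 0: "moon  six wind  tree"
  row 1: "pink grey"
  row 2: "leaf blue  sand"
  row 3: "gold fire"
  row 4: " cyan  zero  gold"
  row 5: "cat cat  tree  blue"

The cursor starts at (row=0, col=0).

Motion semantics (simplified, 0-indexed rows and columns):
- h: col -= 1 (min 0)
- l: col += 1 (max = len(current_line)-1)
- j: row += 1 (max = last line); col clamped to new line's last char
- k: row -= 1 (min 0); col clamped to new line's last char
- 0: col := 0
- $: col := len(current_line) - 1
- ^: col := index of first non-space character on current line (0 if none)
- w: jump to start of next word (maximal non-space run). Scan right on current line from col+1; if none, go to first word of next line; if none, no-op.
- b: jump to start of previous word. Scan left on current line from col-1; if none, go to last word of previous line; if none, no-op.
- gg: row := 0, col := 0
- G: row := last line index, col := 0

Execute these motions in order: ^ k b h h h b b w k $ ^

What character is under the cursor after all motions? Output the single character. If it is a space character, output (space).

After 1 (^): row=0 col=0 char='m'
After 2 (k): row=0 col=0 char='m'
After 3 (b): row=0 col=0 char='m'
After 4 (h): row=0 col=0 char='m'
After 5 (h): row=0 col=0 char='m'
After 6 (h): row=0 col=0 char='m'
After 7 (b): row=0 col=0 char='m'
After 8 (b): row=0 col=0 char='m'
After 9 (w): row=0 col=6 char='s'
After 10 (k): row=0 col=6 char='s'
After 11 ($): row=0 col=19 char='e'
After 12 (^): row=0 col=0 char='m'

Answer: m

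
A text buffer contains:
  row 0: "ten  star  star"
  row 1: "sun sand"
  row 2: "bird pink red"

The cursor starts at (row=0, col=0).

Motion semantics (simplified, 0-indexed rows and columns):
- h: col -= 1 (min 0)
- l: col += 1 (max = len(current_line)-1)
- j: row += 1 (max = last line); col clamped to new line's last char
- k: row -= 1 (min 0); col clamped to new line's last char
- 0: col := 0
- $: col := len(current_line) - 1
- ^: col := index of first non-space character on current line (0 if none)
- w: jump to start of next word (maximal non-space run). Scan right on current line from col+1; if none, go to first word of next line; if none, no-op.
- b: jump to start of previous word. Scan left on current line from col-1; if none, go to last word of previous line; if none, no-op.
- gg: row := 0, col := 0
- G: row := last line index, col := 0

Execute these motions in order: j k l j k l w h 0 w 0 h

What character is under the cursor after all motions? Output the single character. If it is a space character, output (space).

Answer: t

Derivation:
After 1 (j): row=1 col=0 char='s'
After 2 (k): row=0 col=0 char='t'
After 3 (l): row=0 col=1 char='e'
After 4 (j): row=1 col=1 char='u'
After 5 (k): row=0 col=1 char='e'
After 6 (l): row=0 col=2 char='n'
After 7 (w): row=0 col=5 char='s'
After 8 (h): row=0 col=4 char='_'
After 9 (0): row=0 col=0 char='t'
After 10 (w): row=0 col=5 char='s'
After 11 (0): row=0 col=0 char='t'
After 12 (h): row=0 col=0 char='t'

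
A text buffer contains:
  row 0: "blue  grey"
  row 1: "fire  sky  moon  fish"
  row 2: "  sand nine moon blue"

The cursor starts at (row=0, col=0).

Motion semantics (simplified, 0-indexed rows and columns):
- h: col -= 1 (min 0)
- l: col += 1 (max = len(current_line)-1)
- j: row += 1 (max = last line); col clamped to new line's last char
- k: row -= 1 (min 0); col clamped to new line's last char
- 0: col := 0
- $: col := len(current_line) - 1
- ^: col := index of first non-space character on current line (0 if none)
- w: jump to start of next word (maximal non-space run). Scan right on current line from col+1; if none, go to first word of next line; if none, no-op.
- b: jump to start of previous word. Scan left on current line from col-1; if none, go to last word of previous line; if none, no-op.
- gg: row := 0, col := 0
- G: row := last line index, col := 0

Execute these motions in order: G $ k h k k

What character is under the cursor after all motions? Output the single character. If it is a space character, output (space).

After 1 (G): row=2 col=0 char='_'
After 2 ($): row=2 col=20 char='e'
After 3 (k): row=1 col=20 char='h'
After 4 (h): row=1 col=19 char='s'
After 5 (k): row=0 col=9 char='y'
After 6 (k): row=0 col=9 char='y'

Answer: y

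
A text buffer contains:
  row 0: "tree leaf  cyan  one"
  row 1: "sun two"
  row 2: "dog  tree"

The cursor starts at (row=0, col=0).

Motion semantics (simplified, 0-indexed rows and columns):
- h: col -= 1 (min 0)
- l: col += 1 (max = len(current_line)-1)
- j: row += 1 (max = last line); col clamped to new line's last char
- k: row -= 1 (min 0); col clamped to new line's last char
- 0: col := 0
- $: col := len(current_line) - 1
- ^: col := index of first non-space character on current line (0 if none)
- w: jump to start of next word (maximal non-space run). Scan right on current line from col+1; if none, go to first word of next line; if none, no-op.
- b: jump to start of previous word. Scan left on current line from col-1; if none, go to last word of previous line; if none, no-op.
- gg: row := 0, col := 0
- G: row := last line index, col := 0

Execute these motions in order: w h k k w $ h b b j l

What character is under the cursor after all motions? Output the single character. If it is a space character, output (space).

Answer: o

Derivation:
After 1 (w): row=0 col=5 char='l'
After 2 (h): row=0 col=4 char='_'
After 3 (k): row=0 col=4 char='_'
After 4 (k): row=0 col=4 char='_'
After 5 (w): row=0 col=5 char='l'
After 6 ($): row=0 col=19 char='e'
After 7 (h): row=0 col=18 char='n'
After 8 (b): row=0 col=17 char='o'
After 9 (b): row=0 col=11 char='c'
After 10 (j): row=1 col=6 char='o'
After 11 (l): row=1 col=6 char='o'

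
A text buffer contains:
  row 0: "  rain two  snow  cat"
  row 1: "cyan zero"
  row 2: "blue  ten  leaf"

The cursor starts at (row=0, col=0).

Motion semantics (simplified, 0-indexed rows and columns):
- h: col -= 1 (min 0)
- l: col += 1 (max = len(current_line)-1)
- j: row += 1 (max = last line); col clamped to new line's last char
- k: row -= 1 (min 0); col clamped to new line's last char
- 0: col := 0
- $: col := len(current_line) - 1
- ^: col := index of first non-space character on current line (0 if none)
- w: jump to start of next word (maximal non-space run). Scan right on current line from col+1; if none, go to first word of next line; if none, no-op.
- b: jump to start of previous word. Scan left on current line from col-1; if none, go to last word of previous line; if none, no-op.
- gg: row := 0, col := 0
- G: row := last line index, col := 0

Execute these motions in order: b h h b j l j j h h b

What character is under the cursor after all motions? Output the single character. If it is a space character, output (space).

After 1 (b): row=0 col=0 char='_'
After 2 (h): row=0 col=0 char='_'
After 3 (h): row=0 col=0 char='_'
After 4 (b): row=0 col=0 char='_'
After 5 (j): row=1 col=0 char='c'
After 6 (l): row=1 col=1 char='y'
After 7 (j): row=2 col=1 char='l'
After 8 (j): row=2 col=1 char='l'
After 9 (h): row=2 col=0 char='b'
After 10 (h): row=2 col=0 char='b'
After 11 (b): row=1 col=5 char='z'

Answer: z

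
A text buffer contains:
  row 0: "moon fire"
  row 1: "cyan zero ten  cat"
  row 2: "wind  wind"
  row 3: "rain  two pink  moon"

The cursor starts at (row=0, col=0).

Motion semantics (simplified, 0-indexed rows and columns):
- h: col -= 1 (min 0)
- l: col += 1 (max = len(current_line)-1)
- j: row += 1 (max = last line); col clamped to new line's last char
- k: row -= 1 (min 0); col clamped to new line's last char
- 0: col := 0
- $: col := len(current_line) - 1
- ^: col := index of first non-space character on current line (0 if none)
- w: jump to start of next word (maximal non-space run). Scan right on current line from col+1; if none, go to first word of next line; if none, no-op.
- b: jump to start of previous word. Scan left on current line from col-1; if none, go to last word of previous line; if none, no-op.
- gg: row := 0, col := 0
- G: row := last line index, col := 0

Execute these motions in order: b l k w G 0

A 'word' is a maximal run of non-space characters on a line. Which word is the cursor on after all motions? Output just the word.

After 1 (b): row=0 col=0 char='m'
After 2 (l): row=0 col=1 char='o'
After 3 (k): row=0 col=1 char='o'
After 4 (w): row=0 col=5 char='f'
After 5 (G): row=3 col=0 char='r'
After 6 (0): row=3 col=0 char='r'

Answer: rain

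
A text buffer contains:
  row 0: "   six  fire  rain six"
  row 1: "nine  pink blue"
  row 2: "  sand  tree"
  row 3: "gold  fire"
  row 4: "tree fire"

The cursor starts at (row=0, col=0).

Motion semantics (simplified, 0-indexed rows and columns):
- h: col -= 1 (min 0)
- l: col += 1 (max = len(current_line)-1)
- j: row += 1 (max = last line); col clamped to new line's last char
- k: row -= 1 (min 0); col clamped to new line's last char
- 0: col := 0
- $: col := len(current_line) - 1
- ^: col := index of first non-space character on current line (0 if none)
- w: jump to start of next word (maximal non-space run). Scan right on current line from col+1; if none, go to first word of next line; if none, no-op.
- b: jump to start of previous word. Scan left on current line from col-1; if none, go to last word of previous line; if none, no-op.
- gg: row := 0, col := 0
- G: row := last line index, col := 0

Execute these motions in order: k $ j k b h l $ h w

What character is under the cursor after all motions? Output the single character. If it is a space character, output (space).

After 1 (k): row=0 col=0 char='_'
After 2 ($): row=0 col=21 char='x'
After 3 (j): row=1 col=14 char='e'
After 4 (k): row=0 col=14 char='r'
After 5 (b): row=0 col=8 char='f'
After 6 (h): row=0 col=7 char='_'
After 7 (l): row=0 col=8 char='f'
After 8 ($): row=0 col=21 char='x'
After 9 (h): row=0 col=20 char='i'
After 10 (w): row=1 col=0 char='n'

Answer: n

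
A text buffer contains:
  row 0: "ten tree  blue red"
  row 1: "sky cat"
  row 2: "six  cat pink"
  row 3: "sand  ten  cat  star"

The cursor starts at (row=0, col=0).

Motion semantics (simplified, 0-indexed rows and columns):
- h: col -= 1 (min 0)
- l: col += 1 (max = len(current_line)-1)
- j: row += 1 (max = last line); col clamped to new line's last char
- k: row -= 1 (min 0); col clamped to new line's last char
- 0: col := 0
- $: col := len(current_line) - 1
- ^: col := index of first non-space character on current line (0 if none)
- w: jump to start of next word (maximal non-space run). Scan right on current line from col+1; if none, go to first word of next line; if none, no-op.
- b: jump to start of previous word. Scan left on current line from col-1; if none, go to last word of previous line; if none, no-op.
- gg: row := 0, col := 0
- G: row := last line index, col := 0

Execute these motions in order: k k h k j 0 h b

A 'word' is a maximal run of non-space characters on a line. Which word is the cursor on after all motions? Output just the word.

Answer: red

Derivation:
After 1 (k): row=0 col=0 char='t'
After 2 (k): row=0 col=0 char='t'
After 3 (h): row=0 col=0 char='t'
After 4 (k): row=0 col=0 char='t'
After 5 (j): row=1 col=0 char='s'
After 6 (0): row=1 col=0 char='s'
After 7 (h): row=1 col=0 char='s'
After 8 (b): row=0 col=15 char='r'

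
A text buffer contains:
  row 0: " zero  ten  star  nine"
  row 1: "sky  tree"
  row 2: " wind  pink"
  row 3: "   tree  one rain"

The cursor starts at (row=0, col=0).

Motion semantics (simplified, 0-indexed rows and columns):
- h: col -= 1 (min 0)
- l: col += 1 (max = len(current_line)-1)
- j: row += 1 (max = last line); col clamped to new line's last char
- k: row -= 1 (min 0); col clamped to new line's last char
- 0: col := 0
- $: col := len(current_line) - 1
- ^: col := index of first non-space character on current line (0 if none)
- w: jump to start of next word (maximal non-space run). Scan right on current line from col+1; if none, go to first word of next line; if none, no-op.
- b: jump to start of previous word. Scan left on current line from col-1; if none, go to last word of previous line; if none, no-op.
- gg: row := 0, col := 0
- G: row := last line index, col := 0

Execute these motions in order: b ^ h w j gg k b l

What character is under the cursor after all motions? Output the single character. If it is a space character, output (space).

Answer: z

Derivation:
After 1 (b): row=0 col=0 char='_'
After 2 (^): row=0 col=1 char='z'
After 3 (h): row=0 col=0 char='_'
After 4 (w): row=0 col=1 char='z'
After 5 (j): row=1 col=1 char='k'
After 6 (gg): row=0 col=0 char='_'
After 7 (k): row=0 col=0 char='_'
After 8 (b): row=0 col=0 char='_'
After 9 (l): row=0 col=1 char='z'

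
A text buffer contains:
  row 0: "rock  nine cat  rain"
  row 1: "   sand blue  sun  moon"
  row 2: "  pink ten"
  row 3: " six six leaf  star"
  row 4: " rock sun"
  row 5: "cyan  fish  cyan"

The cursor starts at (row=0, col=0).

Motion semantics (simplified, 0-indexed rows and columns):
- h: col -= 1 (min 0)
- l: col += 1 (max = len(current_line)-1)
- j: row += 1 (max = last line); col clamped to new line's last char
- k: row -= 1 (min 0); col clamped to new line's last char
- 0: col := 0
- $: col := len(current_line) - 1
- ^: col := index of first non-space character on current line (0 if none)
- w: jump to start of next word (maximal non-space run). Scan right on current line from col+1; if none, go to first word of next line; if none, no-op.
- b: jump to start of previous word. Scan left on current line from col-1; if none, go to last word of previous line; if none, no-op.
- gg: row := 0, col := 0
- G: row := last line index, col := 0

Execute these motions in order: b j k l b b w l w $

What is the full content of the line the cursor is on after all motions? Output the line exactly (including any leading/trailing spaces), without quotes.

Answer: rock  nine cat  rain

Derivation:
After 1 (b): row=0 col=0 char='r'
After 2 (j): row=1 col=0 char='_'
After 3 (k): row=0 col=0 char='r'
After 4 (l): row=0 col=1 char='o'
After 5 (b): row=0 col=0 char='r'
After 6 (b): row=0 col=0 char='r'
After 7 (w): row=0 col=6 char='n'
After 8 (l): row=0 col=7 char='i'
After 9 (w): row=0 col=11 char='c'
After 10 ($): row=0 col=19 char='n'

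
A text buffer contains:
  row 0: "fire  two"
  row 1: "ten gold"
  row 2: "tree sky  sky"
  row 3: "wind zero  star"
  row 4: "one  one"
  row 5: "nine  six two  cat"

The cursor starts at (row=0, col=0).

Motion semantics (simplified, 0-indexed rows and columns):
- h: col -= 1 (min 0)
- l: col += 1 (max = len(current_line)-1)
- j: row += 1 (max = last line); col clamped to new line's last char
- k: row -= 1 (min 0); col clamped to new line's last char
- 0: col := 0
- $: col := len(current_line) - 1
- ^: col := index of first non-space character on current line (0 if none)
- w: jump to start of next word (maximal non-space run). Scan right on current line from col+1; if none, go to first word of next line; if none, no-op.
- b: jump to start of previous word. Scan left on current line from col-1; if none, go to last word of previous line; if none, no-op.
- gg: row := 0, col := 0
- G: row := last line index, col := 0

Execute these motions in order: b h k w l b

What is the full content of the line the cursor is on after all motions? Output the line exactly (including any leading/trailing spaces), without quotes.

After 1 (b): row=0 col=0 char='f'
After 2 (h): row=0 col=0 char='f'
After 3 (k): row=0 col=0 char='f'
After 4 (w): row=0 col=6 char='t'
After 5 (l): row=0 col=7 char='w'
After 6 (b): row=0 col=6 char='t'

Answer: fire  two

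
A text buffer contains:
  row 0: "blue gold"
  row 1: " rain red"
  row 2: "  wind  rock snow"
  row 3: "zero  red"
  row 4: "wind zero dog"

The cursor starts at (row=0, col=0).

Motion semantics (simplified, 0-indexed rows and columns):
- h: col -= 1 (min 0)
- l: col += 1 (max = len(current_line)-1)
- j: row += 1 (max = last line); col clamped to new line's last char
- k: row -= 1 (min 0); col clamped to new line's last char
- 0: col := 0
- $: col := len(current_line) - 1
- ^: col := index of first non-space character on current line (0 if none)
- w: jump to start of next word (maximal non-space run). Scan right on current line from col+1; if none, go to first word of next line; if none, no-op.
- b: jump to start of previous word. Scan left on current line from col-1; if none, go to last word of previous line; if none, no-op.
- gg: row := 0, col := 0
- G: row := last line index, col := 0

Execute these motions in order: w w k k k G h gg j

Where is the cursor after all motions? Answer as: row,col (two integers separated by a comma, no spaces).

After 1 (w): row=0 col=5 char='g'
After 2 (w): row=1 col=1 char='r'
After 3 (k): row=0 col=1 char='l'
After 4 (k): row=0 col=1 char='l'
After 5 (k): row=0 col=1 char='l'
After 6 (G): row=4 col=0 char='w'
After 7 (h): row=4 col=0 char='w'
After 8 (gg): row=0 col=0 char='b'
After 9 (j): row=1 col=0 char='_'

Answer: 1,0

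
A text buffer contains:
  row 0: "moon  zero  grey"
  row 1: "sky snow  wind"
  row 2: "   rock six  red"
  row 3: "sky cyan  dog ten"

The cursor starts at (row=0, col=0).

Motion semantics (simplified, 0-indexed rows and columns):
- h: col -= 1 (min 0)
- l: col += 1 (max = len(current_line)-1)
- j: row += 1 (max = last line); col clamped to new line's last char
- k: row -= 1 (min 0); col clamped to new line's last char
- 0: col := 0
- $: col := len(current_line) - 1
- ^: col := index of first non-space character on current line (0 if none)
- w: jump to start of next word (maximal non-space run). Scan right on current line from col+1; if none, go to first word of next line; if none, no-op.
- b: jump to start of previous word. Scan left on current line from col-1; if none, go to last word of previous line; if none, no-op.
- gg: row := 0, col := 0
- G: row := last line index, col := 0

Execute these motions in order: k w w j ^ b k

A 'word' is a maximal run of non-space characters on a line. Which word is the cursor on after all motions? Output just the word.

After 1 (k): row=0 col=0 char='m'
After 2 (w): row=0 col=6 char='z'
After 3 (w): row=0 col=12 char='g'
After 4 (j): row=1 col=12 char='n'
After 5 (^): row=1 col=0 char='s'
After 6 (b): row=0 col=12 char='g'
After 7 (k): row=0 col=12 char='g'

Answer: grey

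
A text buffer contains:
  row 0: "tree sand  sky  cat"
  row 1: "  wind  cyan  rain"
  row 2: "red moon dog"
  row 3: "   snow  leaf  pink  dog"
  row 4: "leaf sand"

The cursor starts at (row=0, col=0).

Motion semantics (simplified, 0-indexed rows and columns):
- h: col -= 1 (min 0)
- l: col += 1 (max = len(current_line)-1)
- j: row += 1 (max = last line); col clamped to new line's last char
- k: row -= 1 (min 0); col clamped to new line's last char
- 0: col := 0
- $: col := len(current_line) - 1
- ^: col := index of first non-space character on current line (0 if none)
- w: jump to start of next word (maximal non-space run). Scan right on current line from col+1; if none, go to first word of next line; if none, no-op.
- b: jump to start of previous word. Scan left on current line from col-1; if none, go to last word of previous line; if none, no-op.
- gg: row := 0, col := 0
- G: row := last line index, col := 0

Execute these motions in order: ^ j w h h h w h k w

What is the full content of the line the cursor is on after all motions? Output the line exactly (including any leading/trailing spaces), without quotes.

After 1 (^): row=0 col=0 char='t'
After 2 (j): row=1 col=0 char='_'
After 3 (w): row=1 col=2 char='w'
After 4 (h): row=1 col=1 char='_'
After 5 (h): row=1 col=0 char='_'
After 6 (h): row=1 col=0 char='_'
After 7 (w): row=1 col=2 char='w'
After 8 (h): row=1 col=1 char='_'
After 9 (k): row=0 col=1 char='r'
After 10 (w): row=0 col=5 char='s'

Answer: tree sand  sky  cat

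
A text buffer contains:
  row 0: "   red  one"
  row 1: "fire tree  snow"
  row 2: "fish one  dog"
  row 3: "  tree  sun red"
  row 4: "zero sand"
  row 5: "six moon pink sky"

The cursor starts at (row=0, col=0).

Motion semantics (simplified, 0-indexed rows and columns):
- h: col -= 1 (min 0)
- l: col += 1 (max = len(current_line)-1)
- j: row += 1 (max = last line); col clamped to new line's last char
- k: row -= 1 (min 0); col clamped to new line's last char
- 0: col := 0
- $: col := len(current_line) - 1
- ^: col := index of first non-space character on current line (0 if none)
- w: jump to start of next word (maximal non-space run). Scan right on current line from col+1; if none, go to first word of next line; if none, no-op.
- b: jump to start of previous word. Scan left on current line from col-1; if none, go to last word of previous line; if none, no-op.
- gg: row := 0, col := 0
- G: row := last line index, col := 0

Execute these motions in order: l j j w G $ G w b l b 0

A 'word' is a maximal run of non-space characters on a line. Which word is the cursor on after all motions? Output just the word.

After 1 (l): row=0 col=1 char='_'
After 2 (j): row=1 col=1 char='i'
After 3 (j): row=2 col=1 char='i'
After 4 (w): row=2 col=5 char='o'
After 5 (G): row=5 col=0 char='s'
After 6 ($): row=5 col=16 char='y'
After 7 (G): row=5 col=0 char='s'
After 8 (w): row=5 col=4 char='m'
After 9 (b): row=5 col=0 char='s'
After 10 (l): row=5 col=1 char='i'
After 11 (b): row=5 col=0 char='s'
After 12 (0): row=5 col=0 char='s'

Answer: six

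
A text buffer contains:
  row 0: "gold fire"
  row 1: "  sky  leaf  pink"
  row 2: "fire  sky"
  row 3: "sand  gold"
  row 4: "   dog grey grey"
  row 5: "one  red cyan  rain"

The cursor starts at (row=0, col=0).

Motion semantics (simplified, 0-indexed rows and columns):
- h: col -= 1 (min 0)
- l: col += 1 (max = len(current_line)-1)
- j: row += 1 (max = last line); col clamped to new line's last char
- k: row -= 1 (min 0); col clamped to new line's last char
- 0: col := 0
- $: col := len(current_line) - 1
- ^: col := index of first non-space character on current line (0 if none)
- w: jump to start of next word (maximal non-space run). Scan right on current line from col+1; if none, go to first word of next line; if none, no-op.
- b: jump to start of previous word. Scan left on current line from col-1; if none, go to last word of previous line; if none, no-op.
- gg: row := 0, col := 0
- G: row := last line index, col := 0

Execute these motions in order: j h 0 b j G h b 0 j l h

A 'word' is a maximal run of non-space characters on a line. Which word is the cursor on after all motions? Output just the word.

Answer: one

Derivation:
After 1 (j): row=1 col=0 char='_'
After 2 (h): row=1 col=0 char='_'
After 3 (0): row=1 col=0 char='_'
After 4 (b): row=0 col=5 char='f'
After 5 (j): row=1 col=5 char='_'
After 6 (G): row=5 col=0 char='o'
After 7 (h): row=5 col=0 char='o'
After 8 (b): row=4 col=12 char='g'
After 9 (0): row=4 col=0 char='_'
After 10 (j): row=5 col=0 char='o'
After 11 (l): row=5 col=1 char='n'
After 12 (h): row=5 col=0 char='o'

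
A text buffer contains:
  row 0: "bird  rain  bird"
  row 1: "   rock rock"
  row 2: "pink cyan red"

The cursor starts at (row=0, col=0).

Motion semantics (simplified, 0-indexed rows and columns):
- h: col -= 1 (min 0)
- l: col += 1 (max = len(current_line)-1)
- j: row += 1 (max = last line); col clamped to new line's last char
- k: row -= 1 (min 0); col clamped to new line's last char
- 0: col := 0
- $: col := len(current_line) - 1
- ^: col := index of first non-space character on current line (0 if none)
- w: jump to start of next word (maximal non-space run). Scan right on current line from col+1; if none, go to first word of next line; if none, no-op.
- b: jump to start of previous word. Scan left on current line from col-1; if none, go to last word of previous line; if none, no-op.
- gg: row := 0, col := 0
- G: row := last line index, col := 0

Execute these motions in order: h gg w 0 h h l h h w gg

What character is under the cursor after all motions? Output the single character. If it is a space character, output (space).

Answer: b

Derivation:
After 1 (h): row=0 col=0 char='b'
After 2 (gg): row=0 col=0 char='b'
After 3 (w): row=0 col=6 char='r'
After 4 (0): row=0 col=0 char='b'
After 5 (h): row=0 col=0 char='b'
After 6 (h): row=0 col=0 char='b'
After 7 (l): row=0 col=1 char='i'
After 8 (h): row=0 col=0 char='b'
After 9 (h): row=0 col=0 char='b'
After 10 (w): row=0 col=6 char='r'
After 11 (gg): row=0 col=0 char='b'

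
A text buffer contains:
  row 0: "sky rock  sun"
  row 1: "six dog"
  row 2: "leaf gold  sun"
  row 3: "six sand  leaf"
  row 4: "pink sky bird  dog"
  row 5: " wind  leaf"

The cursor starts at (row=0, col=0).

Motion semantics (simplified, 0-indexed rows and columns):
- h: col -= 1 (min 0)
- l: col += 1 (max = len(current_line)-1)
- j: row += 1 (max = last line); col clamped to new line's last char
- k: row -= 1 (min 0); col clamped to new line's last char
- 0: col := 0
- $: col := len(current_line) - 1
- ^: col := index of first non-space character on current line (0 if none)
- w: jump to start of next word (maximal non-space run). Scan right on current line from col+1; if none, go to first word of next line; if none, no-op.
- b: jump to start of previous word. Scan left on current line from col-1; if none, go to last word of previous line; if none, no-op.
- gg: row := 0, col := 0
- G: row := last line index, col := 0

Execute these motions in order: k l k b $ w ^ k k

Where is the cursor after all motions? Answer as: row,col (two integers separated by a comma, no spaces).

Answer: 0,0

Derivation:
After 1 (k): row=0 col=0 char='s'
After 2 (l): row=0 col=1 char='k'
After 3 (k): row=0 col=1 char='k'
After 4 (b): row=0 col=0 char='s'
After 5 ($): row=0 col=12 char='n'
After 6 (w): row=1 col=0 char='s'
After 7 (^): row=1 col=0 char='s'
After 8 (k): row=0 col=0 char='s'
After 9 (k): row=0 col=0 char='s'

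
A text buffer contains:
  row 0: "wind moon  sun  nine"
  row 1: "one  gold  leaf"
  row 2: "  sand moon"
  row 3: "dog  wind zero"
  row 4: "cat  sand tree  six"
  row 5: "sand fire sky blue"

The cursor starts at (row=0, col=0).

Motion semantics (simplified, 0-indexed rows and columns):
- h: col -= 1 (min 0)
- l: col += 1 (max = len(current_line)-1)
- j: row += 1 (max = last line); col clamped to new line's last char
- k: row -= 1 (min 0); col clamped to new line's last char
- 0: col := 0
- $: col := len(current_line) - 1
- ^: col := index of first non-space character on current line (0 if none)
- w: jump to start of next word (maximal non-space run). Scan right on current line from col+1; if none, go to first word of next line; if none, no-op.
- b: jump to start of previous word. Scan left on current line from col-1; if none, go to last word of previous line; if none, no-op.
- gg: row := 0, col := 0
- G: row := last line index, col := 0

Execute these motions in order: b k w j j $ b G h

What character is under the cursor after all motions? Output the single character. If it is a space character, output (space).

Answer: s

Derivation:
After 1 (b): row=0 col=0 char='w'
After 2 (k): row=0 col=0 char='w'
After 3 (w): row=0 col=5 char='m'
After 4 (j): row=1 col=5 char='g'
After 5 (j): row=2 col=5 char='d'
After 6 ($): row=2 col=10 char='n'
After 7 (b): row=2 col=7 char='m'
After 8 (G): row=5 col=0 char='s'
After 9 (h): row=5 col=0 char='s'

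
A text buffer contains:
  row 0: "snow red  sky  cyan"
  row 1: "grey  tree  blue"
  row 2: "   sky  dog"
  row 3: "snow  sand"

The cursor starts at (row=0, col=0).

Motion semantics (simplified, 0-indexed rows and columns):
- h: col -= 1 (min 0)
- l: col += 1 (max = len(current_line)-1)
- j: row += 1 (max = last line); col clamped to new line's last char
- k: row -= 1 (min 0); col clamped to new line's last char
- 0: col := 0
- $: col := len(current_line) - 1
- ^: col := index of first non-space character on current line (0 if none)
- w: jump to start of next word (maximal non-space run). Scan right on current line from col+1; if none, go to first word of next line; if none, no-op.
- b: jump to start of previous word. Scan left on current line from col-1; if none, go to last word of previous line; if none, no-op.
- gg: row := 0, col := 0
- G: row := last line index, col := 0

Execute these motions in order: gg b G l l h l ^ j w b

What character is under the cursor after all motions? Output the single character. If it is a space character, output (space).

Answer: s

Derivation:
After 1 (gg): row=0 col=0 char='s'
After 2 (b): row=0 col=0 char='s'
After 3 (G): row=3 col=0 char='s'
After 4 (l): row=3 col=1 char='n'
After 5 (l): row=3 col=2 char='o'
After 6 (h): row=3 col=1 char='n'
After 7 (l): row=3 col=2 char='o'
After 8 (^): row=3 col=0 char='s'
After 9 (j): row=3 col=0 char='s'
After 10 (w): row=3 col=6 char='s'
After 11 (b): row=3 col=0 char='s'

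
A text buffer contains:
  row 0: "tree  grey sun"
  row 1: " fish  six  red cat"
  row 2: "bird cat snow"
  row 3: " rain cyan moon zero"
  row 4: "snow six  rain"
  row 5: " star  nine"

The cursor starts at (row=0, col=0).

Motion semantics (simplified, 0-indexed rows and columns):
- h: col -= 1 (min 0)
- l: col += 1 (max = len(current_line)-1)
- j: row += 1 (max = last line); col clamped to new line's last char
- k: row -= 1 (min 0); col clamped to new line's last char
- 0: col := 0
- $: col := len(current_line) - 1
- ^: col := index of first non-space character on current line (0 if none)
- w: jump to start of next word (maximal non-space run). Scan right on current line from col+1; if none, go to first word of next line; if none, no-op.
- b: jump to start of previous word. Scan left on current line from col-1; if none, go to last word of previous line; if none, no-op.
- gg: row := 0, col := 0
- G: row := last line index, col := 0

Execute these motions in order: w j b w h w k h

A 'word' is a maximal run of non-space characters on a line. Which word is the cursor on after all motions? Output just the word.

After 1 (w): row=0 col=6 char='g'
After 2 (j): row=1 col=6 char='_'
After 3 (b): row=1 col=1 char='f'
After 4 (w): row=1 col=7 char='s'
After 5 (h): row=1 col=6 char='_'
After 6 (w): row=1 col=7 char='s'
After 7 (k): row=0 col=7 char='r'
After 8 (h): row=0 col=6 char='g'

Answer: grey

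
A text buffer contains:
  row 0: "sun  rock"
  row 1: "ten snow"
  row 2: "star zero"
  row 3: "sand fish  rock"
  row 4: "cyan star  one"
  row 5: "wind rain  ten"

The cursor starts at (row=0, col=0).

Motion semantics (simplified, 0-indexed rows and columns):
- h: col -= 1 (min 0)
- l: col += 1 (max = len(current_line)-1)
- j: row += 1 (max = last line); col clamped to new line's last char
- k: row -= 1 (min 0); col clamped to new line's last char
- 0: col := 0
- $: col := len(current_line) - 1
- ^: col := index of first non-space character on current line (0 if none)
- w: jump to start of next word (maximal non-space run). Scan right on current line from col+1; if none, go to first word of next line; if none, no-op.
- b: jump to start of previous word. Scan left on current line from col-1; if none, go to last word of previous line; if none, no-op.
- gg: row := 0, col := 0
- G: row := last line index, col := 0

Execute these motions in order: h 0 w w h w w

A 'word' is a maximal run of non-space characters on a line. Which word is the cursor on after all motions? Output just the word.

After 1 (h): row=0 col=0 char='s'
After 2 (0): row=0 col=0 char='s'
After 3 (w): row=0 col=5 char='r'
After 4 (w): row=1 col=0 char='t'
After 5 (h): row=1 col=0 char='t'
After 6 (w): row=1 col=4 char='s'
After 7 (w): row=2 col=0 char='s'

Answer: star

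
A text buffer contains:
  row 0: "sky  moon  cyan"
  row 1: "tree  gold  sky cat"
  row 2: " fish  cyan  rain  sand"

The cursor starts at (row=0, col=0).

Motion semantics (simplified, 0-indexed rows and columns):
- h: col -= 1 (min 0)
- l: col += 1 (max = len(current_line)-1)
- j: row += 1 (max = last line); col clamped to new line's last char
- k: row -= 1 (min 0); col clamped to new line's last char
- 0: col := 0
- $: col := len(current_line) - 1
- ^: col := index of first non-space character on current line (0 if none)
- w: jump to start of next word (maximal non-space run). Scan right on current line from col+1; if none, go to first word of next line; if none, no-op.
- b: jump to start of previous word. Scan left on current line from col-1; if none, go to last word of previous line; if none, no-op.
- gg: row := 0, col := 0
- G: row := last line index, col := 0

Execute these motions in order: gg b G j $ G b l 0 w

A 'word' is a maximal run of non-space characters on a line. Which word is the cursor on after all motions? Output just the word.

After 1 (gg): row=0 col=0 char='s'
After 2 (b): row=0 col=0 char='s'
After 3 (G): row=2 col=0 char='_'
After 4 (j): row=2 col=0 char='_'
After 5 ($): row=2 col=22 char='d'
After 6 (G): row=2 col=0 char='_'
After 7 (b): row=1 col=16 char='c'
After 8 (l): row=1 col=17 char='a'
After 9 (0): row=1 col=0 char='t'
After 10 (w): row=1 col=6 char='g'

Answer: gold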